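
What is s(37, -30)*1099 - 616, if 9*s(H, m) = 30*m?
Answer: -110516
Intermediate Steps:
s(H, m) = 10*m/3 (s(H, m) = (30*m)/9 = 10*m/3)
s(37, -30)*1099 - 616 = ((10/3)*(-30))*1099 - 616 = -100*1099 - 616 = -109900 - 616 = -110516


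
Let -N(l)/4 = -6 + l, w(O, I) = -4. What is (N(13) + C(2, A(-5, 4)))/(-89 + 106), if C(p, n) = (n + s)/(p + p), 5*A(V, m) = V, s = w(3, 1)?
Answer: -117/68 ≈ -1.7206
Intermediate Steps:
s = -4
A(V, m) = V/5
N(l) = 24 - 4*l (N(l) = -4*(-6 + l) = 24 - 4*l)
C(p, n) = (-4 + n)/(2*p) (C(p, n) = (n - 4)/(p + p) = (-4 + n)/((2*p)) = (-4 + n)*(1/(2*p)) = (-4 + n)/(2*p))
(N(13) + C(2, A(-5, 4)))/(-89 + 106) = ((24 - 4*13) + (½)*(-4 + (⅕)*(-5))/2)/(-89 + 106) = ((24 - 52) + (½)*(½)*(-4 - 1))/17 = (-28 + (½)*(½)*(-5))/17 = (-28 - 5/4)/17 = (1/17)*(-117/4) = -117/68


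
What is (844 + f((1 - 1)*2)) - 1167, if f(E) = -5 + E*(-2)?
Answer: -328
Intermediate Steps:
f(E) = -5 - 2*E
(844 + f((1 - 1)*2)) - 1167 = (844 + (-5 - 2*(1 - 1)*2)) - 1167 = (844 + (-5 - 0*2)) - 1167 = (844 + (-5 - 2*0)) - 1167 = (844 + (-5 + 0)) - 1167 = (844 - 5) - 1167 = 839 - 1167 = -328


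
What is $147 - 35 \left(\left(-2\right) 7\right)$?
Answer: $637$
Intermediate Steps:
$147 - 35 \left(\left(-2\right) 7\right) = 147 - -490 = 147 + 490 = 637$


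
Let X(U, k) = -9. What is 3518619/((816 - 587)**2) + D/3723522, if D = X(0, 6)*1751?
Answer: 4366942946133/65088405734 ≈ 67.093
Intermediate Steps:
D = -15759 (D = -9*1751 = -15759)
3518619/((816 - 587)**2) + D/3723522 = 3518619/((816 - 587)**2) - 15759/3723522 = 3518619/(229**2) - 15759*1/3723522 = 3518619/52441 - 5253/1241174 = 4366942946133/65088405734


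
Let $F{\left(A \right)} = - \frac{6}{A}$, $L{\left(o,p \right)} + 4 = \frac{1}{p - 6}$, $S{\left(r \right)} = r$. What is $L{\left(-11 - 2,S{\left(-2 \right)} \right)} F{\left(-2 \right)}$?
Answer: $- \frac{99}{8} \approx -12.375$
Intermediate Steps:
$L{\left(o,p \right)} = -4 + \frac{1}{-6 + p}$ ($L{\left(o,p \right)} = -4 + \frac{1}{p - 6} = -4 + \frac{1}{-6 + p}$)
$L{\left(-11 - 2,S{\left(-2 \right)} \right)} F{\left(-2 \right)} = \frac{25 - -8}{-6 - 2} \left(- \frac{6}{-2}\right) = \frac{25 + 8}{-8} \left(\left(-6\right) \left(- \frac{1}{2}\right)\right) = \left(- \frac{1}{8}\right) 33 \cdot 3 = \left(- \frac{33}{8}\right) 3 = - \frac{99}{8}$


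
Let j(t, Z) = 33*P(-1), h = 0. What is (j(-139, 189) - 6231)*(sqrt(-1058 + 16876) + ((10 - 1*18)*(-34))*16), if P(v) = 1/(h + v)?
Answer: -27260928 - 6264*sqrt(15818) ≈ -2.8049e+7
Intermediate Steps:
P(v) = 1/v (P(v) = 1/(0 + v) = 1/v)
j(t, Z) = -33 (j(t, Z) = 33/(-1) = 33*(-1) = -33)
(j(-139, 189) - 6231)*(sqrt(-1058 + 16876) + ((10 - 1*18)*(-34))*16) = (-33 - 6231)*(sqrt(-1058 + 16876) + ((10 - 1*18)*(-34))*16) = -6264*(sqrt(15818) + ((10 - 18)*(-34))*16) = -6264*(sqrt(15818) - 8*(-34)*16) = -6264*(sqrt(15818) + 272*16) = -6264*(sqrt(15818) + 4352) = -6264*(4352 + sqrt(15818)) = -27260928 - 6264*sqrt(15818)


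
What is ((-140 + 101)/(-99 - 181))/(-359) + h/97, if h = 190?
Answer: 19095017/9750440 ≈ 1.9584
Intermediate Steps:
((-140 + 101)/(-99 - 181))/(-359) + h/97 = ((-140 + 101)/(-99 - 181))/(-359) + 190/97 = -39/(-280)*(-1/359) + 190*(1/97) = -39*(-1/280)*(-1/359) + 190/97 = (39/280)*(-1/359) + 190/97 = -39/100520 + 190/97 = 19095017/9750440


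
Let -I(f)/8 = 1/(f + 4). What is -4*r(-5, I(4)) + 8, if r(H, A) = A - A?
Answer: 8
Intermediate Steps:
I(f) = -8/(4 + f) (I(f) = -8/(f + 4) = -8/(4 + f))
r(H, A) = 0
-4*r(-5, I(4)) + 8 = -4*0 + 8 = 0 + 8 = 8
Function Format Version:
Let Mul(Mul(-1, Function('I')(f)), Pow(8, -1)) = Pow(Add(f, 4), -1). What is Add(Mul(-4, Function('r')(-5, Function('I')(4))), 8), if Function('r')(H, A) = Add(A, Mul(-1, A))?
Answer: 8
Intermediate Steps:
Function('I')(f) = Mul(-8, Pow(Add(4, f), -1)) (Function('I')(f) = Mul(-8, Pow(Add(f, 4), -1)) = Mul(-8, Pow(Add(4, f), -1)))
Function('r')(H, A) = 0
Add(Mul(-4, Function('r')(-5, Function('I')(4))), 8) = Add(Mul(-4, 0), 8) = Add(0, 8) = 8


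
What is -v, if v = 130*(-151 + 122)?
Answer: 3770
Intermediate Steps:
v = -3770 (v = 130*(-29) = -3770)
-v = -1*(-3770) = 3770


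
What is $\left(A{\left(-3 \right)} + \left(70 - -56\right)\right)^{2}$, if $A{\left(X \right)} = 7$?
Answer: $17689$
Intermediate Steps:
$\left(A{\left(-3 \right)} + \left(70 - -56\right)\right)^{2} = \left(7 + \left(70 - -56\right)\right)^{2} = \left(7 + \left(70 + 56\right)\right)^{2} = \left(7 + 126\right)^{2} = 133^{2} = 17689$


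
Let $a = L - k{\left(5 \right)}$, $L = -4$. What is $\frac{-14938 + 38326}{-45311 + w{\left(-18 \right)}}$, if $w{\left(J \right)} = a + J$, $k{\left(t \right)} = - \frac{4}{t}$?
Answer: $- \frac{116940}{226661} \approx -0.51592$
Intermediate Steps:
$a = - \frac{16}{5}$ ($a = -4 - - \frac{4}{5} = -4 + \frac{4}{5} = - \frac{16}{5} \approx -3.2$)
$w{\left(J \right)} = - \frac{16}{5} + J$
$\frac{-14938 + 38326}{-45311 + w{\left(-18 \right)}} = \frac{-14938 + 38326}{-45311 - \frac{106}{5}} = \frac{23388}{-45311 - \frac{106}{5}} = \frac{23388}{- \frac{226661}{5}} = 23388 \left(- \frac{5}{226661}\right) = - \frac{116940}{226661}$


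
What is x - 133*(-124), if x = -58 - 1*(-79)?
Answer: 16513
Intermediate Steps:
x = 21 (x = -58 + 79 = 21)
x - 133*(-124) = 21 - 133*(-124) = 21 + 16492 = 16513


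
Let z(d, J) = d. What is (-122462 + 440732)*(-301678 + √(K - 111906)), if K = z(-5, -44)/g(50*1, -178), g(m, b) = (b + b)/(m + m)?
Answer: -96015057060 + 318270*I*√886396301/89 ≈ -9.6015e+10 + 1.0647e+8*I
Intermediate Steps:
g(m, b) = b/m (g(m, b) = (2*b)/((2*m)) = (2*b)*(1/(2*m)) = b/m)
K = 125/89 (K = -5/((-178/(50*1))) = -5/((-178/50)) = -5/((-178*1/50)) = -5/(-89/25) = -5*(-25/89) = 125/89 ≈ 1.4045)
(-122462 + 440732)*(-301678 + √(K - 111906)) = (-122462 + 440732)*(-301678 + √(125/89 - 111906)) = 318270*(-301678 + √(-9959509/89)) = 318270*(-301678 + I*√886396301/89) = -96015057060 + 318270*I*√886396301/89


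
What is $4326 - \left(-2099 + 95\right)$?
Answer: $6330$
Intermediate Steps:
$4326 - \left(-2099 + 95\right) = 4326 - -2004 = 4326 + 2004 = 6330$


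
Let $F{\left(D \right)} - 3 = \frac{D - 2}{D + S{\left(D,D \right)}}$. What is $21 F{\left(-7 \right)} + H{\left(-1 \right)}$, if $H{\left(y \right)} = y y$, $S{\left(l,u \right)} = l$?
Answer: $\frac{155}{2} \approx 77.5$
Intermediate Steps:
$F{\left(D \right)} = 3 + \frac{-2 + D}{2 D}$ ($F{\left(D \right)} = 3 + \frac{D - 2}{D + D} = 3 + \frac{-2 + D}{2 D}$)
$H{\left(y \right)} = y^{2}$
$21 F{\left(-7 \right)} + H{\left(-1 \right)} = 21 \left(\frac{7}{2} - \frac{1}{-7}\right) + \left(-1\right)^{2} = 21 \left(\frac{7}{2} - - \frac{1}{7}\right) + 1 = 21 \left(\frac{7}{2} + \frac{1}{7}\right) + 1 = 21 \cdot \frac{51}{14} + 1 = \frac{153}{2} + 1 = \frac{155}{2}$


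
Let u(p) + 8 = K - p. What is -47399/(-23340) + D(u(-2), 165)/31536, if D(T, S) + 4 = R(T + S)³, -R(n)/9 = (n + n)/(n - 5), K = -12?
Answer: 40076238137197/21953373120720 ≈ 1.8255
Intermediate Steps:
u(p) = -20 - p (u(p) = -8 + (-12 - p) = -20 - p)
R(n) = -18*n/(-5 + n) (R(n) = -9*(n + n)/(n - 5) = -9*2*n/(-5 + n) = -18*n/(-5 + n))
D(T, S) = -4 - 5832*(S + T)³/(-5 + S + T)³ (D(T, S) = -4 + (-18*(T + S)/(-5 + (T + S)))³ = -4 + (-18*(S + T)/(-5 + (S + T)))³ = -4 + (-18*(S + T)/(-5 + S + T))³ = -4 - 5832*(S + T)³/(-5 + S + T)³)
-47399/(-23340) + D(u(-2), 165)/31536 = -47399/(-23340) + (-4 - 5832*(165 + (-20 - 1*(-2)))³/(-5 + 165 + (-20 - 1*(-2)))³)/31536 = -47399*(-1/23340) + (-4 - 5832*(165 + (-20 + 2))³/(-5 + 165 + (-20 + 2))³)*(1/31536) = 47399/23340 + (-4 - 5832*(165 - 18)³/(-5 + 165 - 18)³)*(1/31536) = 47399/23340 + (-4 - 5832*147³/142³)*(1/31536) = 47399/23340 + (-4 - 5832*3176523*1/2863288)*(1/31536) = 47399/23340 + (-4 - 2315685267/357911)*(1/31536) = 47399/23340 - 2317116911/357911*1/31536 = 47399/23340 - 2317116911/11287081296 = 40076238137197/21953373120720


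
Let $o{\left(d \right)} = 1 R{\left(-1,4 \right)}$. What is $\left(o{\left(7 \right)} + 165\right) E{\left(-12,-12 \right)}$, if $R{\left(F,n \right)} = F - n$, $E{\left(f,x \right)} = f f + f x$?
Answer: $46080$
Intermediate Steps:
$E{\left(f,x \right)} = f^{2} + f x$
$o{\left(d \right)} = -5$ ($o{\left(d \right)} = 1 \left(-1 - 4\right) = 1 \left(-5\right) = -5$)
$\left(o{\left(7 \right)} + 165\right) E{\left(-12,-12 \right)} = \left(-5 + 165\right) \left(- 12 \left(-12 - 12\right)\right) = 160 \left(\left(-12\right) \left(-24\right)\right) = 160 \cdot 288 = 46080$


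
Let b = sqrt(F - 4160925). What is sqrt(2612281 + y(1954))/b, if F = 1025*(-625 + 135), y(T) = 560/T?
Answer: -I*sqrt(465104746997572143)/911184395 ≈ -0.74846*I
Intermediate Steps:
F = -502250 (F = 1025*(-490) = -502250)
b = 5*I*sqrt(186527) (b = sqrt(-502250 - 4160925) = sqrt(-4663175) = 5*I*sqrt(186527) ≈ 2159.4*I)
sqrt(2612281 + y(1954))/b = sqrt(2612281 + 560/1954)/((5*I*sqrt(186527))) = sqrt(2612281 + 560*(1/1954))*(-I*sqrt(186527)/932635) = sqrt(2612281 + 280/977)*(-I*sqrt(186527)/932635) = sqrt(2552198817/977)*(-I*sqrt(186527)/932635) = (sqrt(2493498244209)/977)*(-I*sqrt(186527)/932635) = -I*sqrt(465104746997572143)/911184395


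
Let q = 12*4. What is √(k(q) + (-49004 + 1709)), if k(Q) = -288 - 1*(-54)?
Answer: 3*I*√5281 ≈ 218.01*I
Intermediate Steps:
q = 48
k(Q) = -234 (k(Q) = -288 + 54 = -234)
√(k(q) + (-49004 + 1709)) = √(-234 + (-49004 + 1709)) = √(-234 - 47295) = √(-47529) = 3*I*√5281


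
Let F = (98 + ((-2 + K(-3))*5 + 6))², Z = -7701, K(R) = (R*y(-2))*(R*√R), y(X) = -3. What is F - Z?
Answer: -38138 - 25380*I*√3 ≈ -38138.0 - 43959.0*I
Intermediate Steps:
K(R) = -3*R^(5/2) (K(R) = (R*(-3))*(R*√R) = (-3*R)*R^(3/2) = -3*R^(5/2))
F = (94 - 135*I*√3)² (F = (98 + ((-2 - 27*I*√3)*5 + 6))² = (98 + ((-10 - 135*I*√3) + 6))² = (98 + (-4 - 135*I*√3))² = (94 - 135*I*√3)² ≈ -45839.0 - 43959.0*I)
F - Z = (94 - 135*I*√3)² - 1*(-7701) = (94 - 135*I*√3)² + 7701 = 7701 + (94 - 135*I*√3)²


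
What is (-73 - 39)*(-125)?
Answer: 14000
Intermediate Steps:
(-73 - 39)*(-125) = -112*(-125) = 14000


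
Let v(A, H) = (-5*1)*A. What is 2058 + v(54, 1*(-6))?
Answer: 1788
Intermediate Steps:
v(A, H) = -5*A
2058 + v(54, 1*(-6)) = 2058 - 5*54 = 2058 - 270 = 1788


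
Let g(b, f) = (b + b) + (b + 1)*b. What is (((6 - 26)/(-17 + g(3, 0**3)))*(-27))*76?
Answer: 41040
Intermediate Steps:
g(b, f) = 2*b + b*(1 + b) (g(b, f) = 2*b + (1 + b)*b = 2*b + b*(1 + b))
(((6 - 26)/(-17 + g(3, 0**3)))*(-27))*76 = (((6 - 26)/(-17 + 3*(3 + 3)))*(-27))*76 = (-20/(-17 + 3*6)*(-27))*76 = (-20/(-17 + 18)*(-27))*76 = (-20/1*(-27))*76 = (-20*1*(-27))*76 = -20*(-27)*76 = 540*76 = 41040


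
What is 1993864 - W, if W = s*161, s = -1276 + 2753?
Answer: 1756067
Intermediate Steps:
s = 1477
W = 237797 (W = 1477*161 = 237797)
1993864 - W = 1993864 - 1*237797 = 1993864 - 237797 = 1756067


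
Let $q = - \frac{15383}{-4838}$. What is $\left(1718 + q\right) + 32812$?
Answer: $\frac{167071523}{4838} \approx 34533.0$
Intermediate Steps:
$q = \frac{15383}{4838}$ ($q = \left(-15383\right) \left(- \frac{1}{4838}\right) = \frac{15383}{4838} \approx 3.1796$)
$\left(1718 + q\right) + 32812 = \left(1718 + \frac{15383}{4838}\right) + 32812 = \frac{8327067}{4838} + 32812 = \frac{167071523}{4838}$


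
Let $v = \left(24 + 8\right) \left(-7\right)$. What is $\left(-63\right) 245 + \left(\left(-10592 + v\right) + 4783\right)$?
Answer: $-21468$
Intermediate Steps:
$v = -224$ ($v = 32 \left(-7\right) = -224$)
$\left(-63\right) 245 + \left(\left(-10592 + v\right) + 4783\right) = \left(-63\right) 245 + \left(\left(-10592 - 224\right) + 4783\right) = -15435 + \left(-10816 + 4783\right) = -15435 - 6033 = -21468$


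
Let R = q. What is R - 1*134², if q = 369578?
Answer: 351622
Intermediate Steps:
R = 369578
R - 1*134² = 369578 - 1*134² = 369578 - 1*17956 = 369578 - 17956 = 351622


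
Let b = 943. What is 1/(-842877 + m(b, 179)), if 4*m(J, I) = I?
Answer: -4/3371329 ≈ -1.1865e-6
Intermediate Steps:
m(J, I) = I/4
1/(-842877 + m(b, 179)) = 1/(-842877 + (¼)*179) = 1/(-842877 + 179/4) = 1/(-3371329/4) = -4/3371329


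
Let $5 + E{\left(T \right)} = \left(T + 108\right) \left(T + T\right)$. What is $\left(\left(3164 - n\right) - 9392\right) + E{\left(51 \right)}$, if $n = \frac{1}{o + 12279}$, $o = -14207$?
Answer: $\frac{19251081}{1928} \approx 9985.0$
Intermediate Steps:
$E{\left(T \right)} = -5 + 2 T \left(108 + T\right)$ ($E{\left(T \right)} = -5 + \left(T + 108\right) \left(T + T\right) = -5 + \left(108 + T\right) 2 T = -5 + 2 T \left(108 + T\right)$)
$n = - \frac{1}{1928}$ ($n = \frac{1}{-14207 + 12279} = \frac{1}{-1928} = - \frac{1}{1928} \approx -0.00051867$)
$\left(\left(3164 - n\right) - 9392\right) + E{\left(51 \right)} = \left(\left(3164 - - \frac{1}{1928}\right) - 9392\right) + \left(-5 + 2 \cdot 51^{2} + 216 \cdot 51\right) = \left(\left(3164 + \frac{1}{1928}\right) - 9392\right) + \left(-5 + 2 \cdot 2601 + 11016\right) = \left(\frac{6100193}{1928} - 9392\right) + \left(-5 + 5202 + 11016\right) = - \frac{12007583}{1928} + 16213 = \frac{19251081}{1928}$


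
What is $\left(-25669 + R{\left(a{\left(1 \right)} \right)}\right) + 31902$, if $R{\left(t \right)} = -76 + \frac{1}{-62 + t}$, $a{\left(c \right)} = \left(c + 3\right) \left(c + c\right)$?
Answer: $\frac{332477}{54} \approx 6157.0$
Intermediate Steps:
$a{\left(c \right)} = 2 c \left(3 + c\right)$ ($a{\left(c \right)} = \left(3 + c\right) 2 c = 2 c \left(3 + c\right)$)
$\left(-25669 + R{\left(a{\left(1 \right)} \right)}\right) + 31902 = \left(-25669 + \frac{4713 - 76 \cdot 2 \cdot 1 \left(3 + 1\right)}{-62 + 2 \cdot 1 \left(3 + 1\right)}\right) + 31902 = \left(-25669 + \frac{4713 - 76 \cdot 2 \cdot 1 \cdot 4}{-62 + 2 \cdot 1 \cdot 4}\right) + 31902 = \left(-25669 + \frac{4713 - 608}{-62 + 8}\right) + 31902 = \left(-25669 + \frac{4713 - 608}{-54}\right) + 31902 = \left(-25669 - \frac{4105}{54}\right) + 31902 = - \frac{1390231}{54} + 31902 = \frac{332477}{54}$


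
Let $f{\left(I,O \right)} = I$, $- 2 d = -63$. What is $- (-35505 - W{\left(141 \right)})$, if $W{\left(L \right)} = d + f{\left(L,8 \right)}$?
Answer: $\frac{71355}{2} \approx 35678.0$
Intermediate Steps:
$d = \frac{63}{2}$ ($d = \left(- \frac{1}{2}\right) \left(-63\right) = \frac{63}{2} \approx 31.5$)
$W{\left(L \right)} = \frac{63}{2} + L$
$- (-35505 - W{\left(141 \right)}) = - (-35505 - \left(\frac{63}{2} + 141\right)) = - (-35505 - \frac{345}{2}) = \left(-1\right) \left(- \frac{71355}{2}\right) = \frac{71355}{2}$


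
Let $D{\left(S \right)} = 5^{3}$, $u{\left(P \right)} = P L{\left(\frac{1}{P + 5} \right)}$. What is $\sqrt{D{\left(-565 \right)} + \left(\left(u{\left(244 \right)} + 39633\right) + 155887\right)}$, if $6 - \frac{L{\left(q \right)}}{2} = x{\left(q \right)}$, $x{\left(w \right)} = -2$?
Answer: $\sqrt{199549} \approx 446.71$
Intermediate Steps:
$L{\left(q \right)} = 16$ ($L{\left(q \right)} = 12 - -4 = 12 + 4 = 16$)
$u{\left(P \right)} = 16 P$ ($u{\left(P \right)} = P 16 = 16 P$)
$D{\left(S \right)} = 125$
$\sqrt{D{\left(-565 \right)} + \left(\left(u{\left(244 \right)} + 39633\right) + 155887\right)} = \sqrt{125 + \left(\left(16 \cdot 244 + 39633\right) + 155887\right)} = \sqrt{125 + \left(\left(3904 + 39633\right) + 155887\right)} = \sqrt{125 + \left(43537 + 155887\right)} = \sqrt{125 + 199424} = \sqrt{199549}$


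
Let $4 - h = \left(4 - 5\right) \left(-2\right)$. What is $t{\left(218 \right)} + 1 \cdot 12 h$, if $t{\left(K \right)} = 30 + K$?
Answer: $272$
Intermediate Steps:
$h = 2$ ($h = 4 - \left(4 - 5\right) \left(-2\right) = 4 - \left(-1\right) \left(-2\right) = 4 - 2 = 2$)
$t{\left(218 \right)} + 1 \cdot 12 h = \left(30 + 218\right) + 1 \cdot 12 \cdot 2 = 248 + 12 \cdot 2 = 248 + 24 = 272$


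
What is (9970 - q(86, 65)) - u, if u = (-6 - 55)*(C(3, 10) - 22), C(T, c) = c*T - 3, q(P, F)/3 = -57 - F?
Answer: 10641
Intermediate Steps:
q(P, F) = -171 - 3*F (q(P, F) = 3*(-57 - F) = -171 - 3*F)
C(T, c) = -3 + T*c (C(T, c) = T*c - 3 = -3 + T*c)
u = -305 (u = (-6 - 55)*((-3 + 3*10) - 22) = -61*((-3 + 30) - 22) = -61*(27 - 22) = -61*5 = -305)
(9970 - q(86, 65)) - u = (9970 - (-171 - 3*65)) - 1*(-305) = (9970 - (-171 - 195)) + 305 = (9970 - 1*(-366)) + 305 = (9970 + 366) + 305 = 10336 + 305 = 10641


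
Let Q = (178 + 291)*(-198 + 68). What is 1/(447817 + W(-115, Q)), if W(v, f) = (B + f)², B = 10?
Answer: 1/3716569417 ≈ 2.6907e-10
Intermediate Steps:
Q = -60970 (Q = 469*(-130) = -60970)
W(v, f) = (10 + f)²
1/(447817 + W(-115, Q)) = 1/(447817 + (10 - 60970)²) = 1/(447817 + (-60960)²) = 1/(447817 + 3716121600) = 1/3716569417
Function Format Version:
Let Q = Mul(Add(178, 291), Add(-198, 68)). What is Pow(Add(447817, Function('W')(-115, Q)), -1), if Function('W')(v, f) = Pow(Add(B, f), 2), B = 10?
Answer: Rational(1, 3716569417) ≈ 2.6907e-10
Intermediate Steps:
Q = -60970 (Q = Mul(469, -130) = -60970)
Function('W')(v, f) = Pow(Add(10, f), 2)
Pow(Add(447817, Function('W')(-115, Q)), -1) = Pow(Add(447817, Pow(Add(10, -60970), 2)), -1) = Pow(Add(447817, Pow(-60960, 2)), -1) = Pow(Add(447817, 3716121600), -1) = Pow(3716569417, -1) = Rational(1, 3716569417)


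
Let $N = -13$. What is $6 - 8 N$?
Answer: $110$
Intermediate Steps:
$6 - 8 N = 6 - -104 = 6 + 104 = 110$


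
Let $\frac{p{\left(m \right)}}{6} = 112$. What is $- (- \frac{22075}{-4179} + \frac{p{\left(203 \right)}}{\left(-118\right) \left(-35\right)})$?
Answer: $- \frac{6712717}{1232805} \approx -5.4451$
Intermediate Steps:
$p{\left(m \right)} = 672$ ($p{\left(m \right)} = 6 \cdot 112 = 672$)
$- (- \frac{22075}{-4179} + \frac{p{\left(203 \right)}}{\left(-118\right) \left(-35\right)}) = - (- \frac{22075}{-4179} + \frac{672}{\left(-118\right) \left(-35\right)}) = - (\left(-22075\right) \left(- \frac{1}{4179}\right) + \frac{672}{4130}) = - (\frac{22075}{4179} + 672 \cdot \frac{1}{4130}) = - (\frac{22075}{4179} + \frac{48}{295}) = \left(-1\right) \frac{6712717}{1232805} = - \frac{6712717}{1232805}$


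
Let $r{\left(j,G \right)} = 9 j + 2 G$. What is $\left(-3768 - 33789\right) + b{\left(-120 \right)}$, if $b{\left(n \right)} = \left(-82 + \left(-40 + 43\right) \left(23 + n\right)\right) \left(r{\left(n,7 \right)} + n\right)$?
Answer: $404821$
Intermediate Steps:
$r{\left(j,G \right)} = 2 G + 9 j$
$b{\left(n \right)} = \left(-13 + 3 n\right) \left(14 + 10 n\right)$ ($b{\left(n \right)} = \left(-82 + \left(-40 + 43\right) \left(23 + n\right)\right) \left(\left(2 \cdot 7 + 9 n\right) + n\right) = \left(-82 + 3 \left(23 + n\right)\right) \left(\left(14 + 9 n\right) + n\right) = \left(-82 + \left(69 + 3 n\right)\right) \left(14 + 10 n\right) = \left(-13 + 3 n\right) \left(14 + 10 n\right)$)
$\left(-3768 - 33789\right) + b{\left(-120 \right)} = \left(-3768 - 33789\right) - \left(-10378 - 432000\right) = -37557 + \left(-182 + 10560 + 30 \cdot 14400\right) = -37557 + \left(-182 + 10560 + 432000\right) = -37557 + 442378 = 404821$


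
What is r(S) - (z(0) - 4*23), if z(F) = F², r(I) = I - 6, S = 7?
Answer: 93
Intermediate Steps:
r(I) = -6 + I
r(S) - (z(0) - 4*23) = (-6 + 7) - (0² - 4*23) = 1 - (0 - 92) = 1 - 1*(-92) = 1 + 92 = 93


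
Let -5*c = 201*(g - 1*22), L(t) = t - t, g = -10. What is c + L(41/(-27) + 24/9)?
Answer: 6432/5 ≈ 1286.4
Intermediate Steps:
L(t) = 0
c = 6432/5 (c = -201*(-10 - 1*22)/5 = -201*(-10 - 22)/5 = -201*(-32)/5 = -⅕*(-6432) = 6432/5 ≈ 1286.4)
c + L(41/(-27) + 24/9) = 6432/5 + 0 = 6432/5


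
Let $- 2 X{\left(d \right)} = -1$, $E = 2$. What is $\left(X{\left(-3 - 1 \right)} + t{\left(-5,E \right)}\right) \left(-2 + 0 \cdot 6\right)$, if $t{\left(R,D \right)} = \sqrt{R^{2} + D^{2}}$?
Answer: $-1 - 2 \sqrt{29} \approx -11.77$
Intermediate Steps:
$X{\left(d \right)} = \frac{1}{2}$ ($X{\left(d \right)} = \left(- \frac{1}{2}\right) \left(-1\right) = \frac{1}{2}$)
$t{\left(R,D \right)} = \sqrt{D^{2} + R^{2}}$
$\left(X{\left(-3 - 1 \right)} + t{\left(-5,E \right)}\right) \left(-2 + 0 \cdot 6\right) = \left(\frac{1}{2} + \sqrt{2^{2} + \left(-5\right)^{2}}\right) \left(-2 + 0 \cdot 6\right) = \left(\frac{1}{2} + \sqrt{4 + 25}\right) \left(-2 + 0\right) = \left(\frac{1}{2} + \sqrt{29}\right) \left(-2\right) = -1 - 2 \sqrt{29}$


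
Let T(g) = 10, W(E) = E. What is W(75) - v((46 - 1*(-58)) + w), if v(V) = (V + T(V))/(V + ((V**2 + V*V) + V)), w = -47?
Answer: 495833/6612 ≈ 74.990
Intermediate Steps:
v(V) = (10 + V)/(2*V + 2*V**2) (v(V) = (V + 10)/(V + ((V**2 + V*V) + V)) = (10 + V)/(V + ((V**2 + V**2) + V)) = (10 + V)/(V + (2*V**2 + V)) = (10 + V)/(V + (V + 2*V**2)) = (10 + V)/(2*V + 2*V**2))
W(75) - v((46 - 1*(-58)) + w) = 75 - (10 + ((46 - 1*(-58)) - 47))/(2*((46 - 1*(-58)) - 47)*(1 + ((46 - 1*(-58)) - 47))) = 75 - (10 + ((46 + 58) - 47))/(2*((46 + 58) - 47)*(1 + ((46 + 58) - 47))) = 75 - (10 + (104 - 47))/(2*(104 - 47)*(1 + (104 - 47))) = 75 - (10 + 57)/(2*57*(1 + 57)) = 75 - 67/(2*57*58) = 75 - 1*67/6612 = 75 - 67/6612 = 495833/6612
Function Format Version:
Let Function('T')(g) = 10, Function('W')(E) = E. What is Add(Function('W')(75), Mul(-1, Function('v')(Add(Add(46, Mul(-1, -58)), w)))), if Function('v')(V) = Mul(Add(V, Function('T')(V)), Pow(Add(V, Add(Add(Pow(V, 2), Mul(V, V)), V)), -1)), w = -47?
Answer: Rational(495833, 6612) ≈ 74.990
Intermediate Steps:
Function('v')(V) = Mul(Pow(Add(Mul(2, V), Mul(2, Pow(V, 2))), -1), Add(10, V)) (Function('v')(V) = Mul(Add(V, 10), Pow(Add(V, Add(Add(Pow(V, 2), Mul(V, V)), V)), -1)) = Mul(Add(10, V), Pow(Add(V, Add(Add(Pow(V, 2), Pow(V, 2)), V)), -1)) = Mul(Add(10, V), Pow(Add(V, Add(Mul(2, Pow(V, 2)), V)), -1)) = Mul(Add(10, V), Pow(Add(V, Add(V, Mul(2, Pow(V, 2)))), -1)) = Mul(Add(10, V), Pow(Add(Mul(2, V), Mul(2, Pow(V, 2))), -1)) = Mul(Pow(Add(Mul(2, V), Mul(2, Pow(V, 2))), -1), Add(10, V)))
Add(Function('W')(75), Mul(-1, Function('v')(Add(Add(46, Mul(-1, -58)), w)))) = Add(75, Mul(-1, Mul(Rational(1, 2), Pow(Add(Add(46, Mul(-1, -58)), -47), -1), Pow(Add(1, Add(Add(46, Mul(-1, -58)), -47)), -1), Add(10, Add(Add(46, Mul(-1, -58)), -47))))) = Add(75, Mul(-1, Mul(Rational(1, 2), Pow(Add(Add(46, 58), -47), -1), Pow(Add(1, Add(Add(46, 58), -47)), -1), Add(10, Add(Add(46, 58), -47))))) = Add(75, Mul(-1, Mul(Rational(1, 2), Pow(Add(104, -47), -1), Pow(Add(1, Add(104, -47)), -1), Add(10, Add(104, -47))))) = Add(75, Mul(-1, Mul(Rational(1, 2), Pow(57, -1), Pow(Add(1, 57), -1), Add(10, 57)))) = Add(75, Mul(-1, Mul(Rational(1, 2), Rational(1, 57), Pow(58, -1), 67))) = Add(75, Mul(-1, Mul(Rational(1, 2), Rational(1, 57), Rational(1, 58), 67))) = Add(75, Mul(-1, Rational(67, 6612))) = Add(75, Rational(-67, 6612)) = Rational(495833, 6612)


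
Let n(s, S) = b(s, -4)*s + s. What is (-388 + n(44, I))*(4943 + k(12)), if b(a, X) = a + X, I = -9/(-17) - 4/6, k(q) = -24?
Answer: 6965304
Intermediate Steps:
I = -7/51 (I = -9*(-1/17) - 4*⅙ = 9/17 - ⅔ = -7/51 ≈ -0.13725)
b(a, X) = X + a
n(s, S) = s + s*(-4 + s) (n(s, S) = (-4 + s)*s + s = s*(-4 + s) + s = s + s*(-4 + s))
(-388 + n(44, I))*(4943 + k(12)) = (-388 + 44*(-3 + 44))*(4943 - 24) = (-388 + 44*41)*4919 = (-388 + 1804)*4919 = 1416*4919 = 6965304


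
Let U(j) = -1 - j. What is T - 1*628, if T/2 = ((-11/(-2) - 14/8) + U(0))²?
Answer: -4903/8 ≈ -612.88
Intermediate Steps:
T = 121/8 (T = 2*((-11/(-2) - 14/8) + (-1 - 1*0))² = 2*((-11*(-½) - 14*⅛) + (-1 + 0))² = 2*((11/2 - 7/4) - 1)² = 2*(15/4 - 1)² = 2*(11/4)² = 2*(121/16) = 121/8 ≈ 15.125)
T - 1*628 = 121/8 - 1*628 = 121/8 - 628 = -4903/8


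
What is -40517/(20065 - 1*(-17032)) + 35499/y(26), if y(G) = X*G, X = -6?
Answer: -441075685/1929044 ≈ -228.65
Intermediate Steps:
y(G) = -6*G
-40517/(20065 - 1*(-17032)) + 35499/y(26) = -40517/(20065 - 1*(-17032)) + 35499/((-6*26)) = -40517/(20065 + 17032) + 35499/(-156) = -40517/37097 + 35499*(-1/156) = -40517*1/37097 - 11833/52 = -40517/37097 - 11833/52 = -441075685/1929044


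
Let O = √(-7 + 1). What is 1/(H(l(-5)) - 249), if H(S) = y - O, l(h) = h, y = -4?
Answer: I/(√6 - 253*I) ≈ -0.0039522 + 3.8264e-5*I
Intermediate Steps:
O = I*√6 (O = √(-6) = I*√6 ≈ 2.4495*I)
H(S) = -4 - I*√6
1/(H(l(-5)) - 249) = 1/((-4 - I*√6) - 249) = 1/(-253 - I*√6)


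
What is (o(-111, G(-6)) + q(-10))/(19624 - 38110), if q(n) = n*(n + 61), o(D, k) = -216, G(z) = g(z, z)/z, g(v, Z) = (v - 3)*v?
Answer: 121/3081 ≈ 0.039273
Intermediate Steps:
g(v, Z) = v*(-3 + v) (g(v, Z) = (-3 + v)*v = v*(-3 + v))
G(z) = -3 + z (G(z) = (z*(-3 + z))/z = -3 + z)
q(n) = n*(61 + n)
(o(-111, G(-6)) + q(-10))/(19624 - 38110) = (-216 - 10*(61 - 10))/(19624 - 38110) = (-216 - 10*51)/(-18486) = (-216 - 510)*(-1/18486) = -726*(-1/18486) = 121/3081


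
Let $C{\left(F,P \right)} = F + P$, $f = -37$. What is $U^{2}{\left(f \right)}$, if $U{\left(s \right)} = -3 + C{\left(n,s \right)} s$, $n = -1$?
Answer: $1968409$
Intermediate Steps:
$U{\left(s \right)} = -3 + s \left(-1 + s\right)$ ($U{\left(s \right)} = -3 + \left(-1 + s\right) s = -3 + s \left(-1 + s\right)$)
$U^{2}{\left(f \right)} = \left(-3 - 37 \left(-1 - 37\right)\right)^{2} = \left(-3 - -1406\right)^{2} = \left(-3 + 1406\right)^{2} = 1403^{2} = 1968409$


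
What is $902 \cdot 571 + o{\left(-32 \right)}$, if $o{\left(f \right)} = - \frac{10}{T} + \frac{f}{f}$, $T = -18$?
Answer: $\frac{4635392}{9} \approx 5.1504 \cdot 10^{5}$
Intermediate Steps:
$o{\left(f \right)} = \frac{14}{9}$ ($o{\left(f \right)} = - \frac{10}{-18} + \frac{f}{f} = \left(-10\right) \left(- \frac{1}{18}\right) + 1 = \frac{5}{9} + 1 = \frac{14}{9}$)
$902 \cdot 571 + o{\left(-32 \right)} = 902 \cdot 571 + \frac{14}{9} = 515042 + \frac{14}{9} = \frac{4635392}{9}$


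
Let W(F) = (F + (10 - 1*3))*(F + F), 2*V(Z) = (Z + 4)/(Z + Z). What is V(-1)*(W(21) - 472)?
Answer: -528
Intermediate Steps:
V(Z) = (4 + Z)/(4*Z) (V(Z) = ((Z + 4)/(Z + Z))/2 = ((4 + Z)/((2*Z)))/2 = ((4 + Z)*(1/(2*Z)))/2 = ((4 + Z)/(2*Z))/2 = (4 + Z)/(4*Z))
W(F) = 2*F*(7 + F) (W(F) = (F + (10 - 3))*(2*F) = (F + 7)*(2*F) = (7 + F)*(2*F) = 2*F*(7 + F))
V(-1)*(W(21) - 472) = ((1/4)*(4 - 1)/(-1))*(2*21*(7 + 21) - 472) = ((1/4)*(-1)*3)*(2*21*28 - 472) = -3*(1176 - 472)/4 = -3/4*704 = -528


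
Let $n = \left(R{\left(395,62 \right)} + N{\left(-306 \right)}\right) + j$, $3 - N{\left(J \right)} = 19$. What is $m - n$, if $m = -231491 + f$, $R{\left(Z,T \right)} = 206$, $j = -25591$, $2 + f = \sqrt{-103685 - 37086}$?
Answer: $-206092 + i \sqrt{140771} \approx -2.0609 \cdot 10^{5} + 375.19 i$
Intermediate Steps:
$N{\left(J \right)} = -16$ ($N{\left(J \right)} = 3 - 19 = -16$)
$f = -2 + i \sqrt{140771}$ ($f = -2 + \sqrt{-103685 - 37086} = -2 + \sqrt{-140771} = -2 + i \sqrt{140771} \approx -2.0 + 375.19 i$)
$m = -231493 + i \sqrt{140771}$ ($m = -231491 - \left(2 - i \sqrt{140771}\right) = -231493 + i \sqrt{140771} \approx -2.3149 \cdot 10^{5} + 375.19 i$)
$n = -25401$ ($n = \left(206 - 16\right) - 25591 = 190 - 25591 = -25401$)
$m - n = \left(-231493 + i \sqrt{140771}\right) - -25401 = \left(-231493 + i \sqrt{140771}\right) + 25401 = -206092 + i \sqrt{140771}$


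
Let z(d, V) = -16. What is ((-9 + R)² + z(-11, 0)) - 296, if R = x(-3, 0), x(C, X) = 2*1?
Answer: -263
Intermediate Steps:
x(C, X) = 2
R = 2
((-9 + R)² + z(-11, 0)) - 296 = ((-9 + 2)² - 16) - 296 = ((-7)² - 16) - 296 = (49 - 16) - 296 = 33 - 296 = -263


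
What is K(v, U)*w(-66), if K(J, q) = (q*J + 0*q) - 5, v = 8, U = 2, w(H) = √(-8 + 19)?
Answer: 11*√11 ≈ 36.483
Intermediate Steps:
w(H) = √11
K(J, q) = -5 + J*q (K(J, q) = (J*q + 0) - 5 = J*q - 5 = -5 + J*q)
K(v, U)*w(-66) = (-5 + 8*2)*√11 = (-5 + 16)*√11 = 11*√11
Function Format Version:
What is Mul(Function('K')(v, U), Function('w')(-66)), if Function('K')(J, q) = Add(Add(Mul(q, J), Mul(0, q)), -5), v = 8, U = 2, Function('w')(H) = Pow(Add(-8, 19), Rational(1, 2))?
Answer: Mul(11, Pow(11, Rational(1, 2))) ≈ 36.483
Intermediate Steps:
Function('w')(H) = Pow(11, Rational(1, 2))
Function('K')(J, q) = Add(-5, Mul(J, q)) (Function('K')(J, q) = Add(Add(Mul(J, q), 0), -5) = Add(Mul(J, q), -5) = Add(-5, Mul(J, q)))
Mul(Function('K')(v, U), Function('w')(-66)) = Mul(Add(-5, Mul(8, 2)), Pow(11, Rational(1, 2))) = Mul(Add(-5, 16), Pow(11, Rational(1, 2))) = Mul(11, Pow(11, Rational(1, 2)))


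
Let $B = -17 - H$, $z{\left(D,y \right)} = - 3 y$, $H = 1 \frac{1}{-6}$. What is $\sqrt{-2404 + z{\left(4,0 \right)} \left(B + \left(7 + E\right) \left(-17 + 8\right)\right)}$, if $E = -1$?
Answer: $2 i \sqrt{601} \approx 49.031 i$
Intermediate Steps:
$H = - \frac{1}{6}$ ($H = 1 \left(- \frac{1}{6}\right) = - \frac{1}{6} \approx -0.16667$)
$B = - \frac{101}{6}$ ($B = -17 - - \frac{1}{6} = -17 + \frac{1}{6} = - \frac{101}{6} \approx -16.833$)
$\sqrt{-2404 + z{\left(4,0 \right)} \left(B + \left(7 + E\right) \left(-17 + 8\right)\right)} = \sqrt{-2404 + \left(-3\right) 0 \left(- \frac{101}{6} + \left(7 - 1\right) \left(-17 + 8\right)\right)} = \sqrt{-2404 + 0 \left(- \frac{101}{6} + 6 \left(-9\right)\right)} = \sqrt{-2404 + 0 \left(- \frac{101}{6} - 54\right)} = \sqrt{-2404 + 0 \left(- \frac{425}{6}\right)} = \sqrt{-2404 + 0} = \sqrt{-2404} = 2 i \sqrt{601}$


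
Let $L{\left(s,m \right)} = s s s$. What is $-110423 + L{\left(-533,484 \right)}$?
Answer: $-151529860$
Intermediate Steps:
$L{\left(s,m \right)} = s^{3}$ ($L{\left(s,m \right)} = s^{2} s = s^{3}$)
$-110423 + L{\left(-533,484 \right)} = -110423 + \left(-533\right)^{3} = -110423 - 151419437 = -151529860$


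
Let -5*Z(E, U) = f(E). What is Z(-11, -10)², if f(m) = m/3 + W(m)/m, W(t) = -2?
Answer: 529/1089 ≈ 0.48577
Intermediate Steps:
f(m) = -2/m + m/3 (f(m) = m/3 - 2/m = -2/m + m/3)
Z(E, U) = -E/15 + 2/(5*E) (Z(E, U) = -(-2/E + E/3)/5 = -E/15 + 2/(5*E))
Z(-11, -10)² = ((1/15)*(6 - 1*(-11)²)/(-11))² = ((1/15)*(-1/11)*(6 - 1*121))² = ((1/15)*(-1/11)*(6 - 121))² = ((1/15)*(-1/11)*(-115))² = (23/33)² = 529/1089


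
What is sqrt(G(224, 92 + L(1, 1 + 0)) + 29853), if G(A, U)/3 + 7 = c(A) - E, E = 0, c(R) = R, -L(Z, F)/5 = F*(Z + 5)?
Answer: 2*sqrt(7626) ≈ 174.65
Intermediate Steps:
L(Z, F) = -5*F*(5 + Z) (L(Z, F) = -5*F*(Z + 5) = -5*F*(5 + Z))
G(A, U) = -21 + 3*A (G(A, U) = -21 + 3*(A - 1*0) = -21 + 3*(A + 0) = -21 + 3*A)
sqrt(G(224, 92 + L(1, 1 + 0)) + 29853) = sqrt((-21 + 3*224) + 29853) = sqrt((-21 + 672) + 29853) = sqrt(651 + 29853) = sqrt(30504) = 2*sqrt(7626)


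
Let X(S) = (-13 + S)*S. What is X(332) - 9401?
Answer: 96507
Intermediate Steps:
X(S) = S*(-13 + S)
X(332) - 9401 = 332*(-13 + 332) - 9401 = 332*319 - 9401 = 105908 - 9401 = 96507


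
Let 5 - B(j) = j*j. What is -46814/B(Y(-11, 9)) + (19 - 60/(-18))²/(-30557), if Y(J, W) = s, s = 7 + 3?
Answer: 12874032127/26126235 ≈ 492.76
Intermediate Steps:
s = 10
Y(J, W) = 10
B(j) = 5 - j² (B(j) = 5 - j*j = 5 - j²)
-46814/B(Y(-11, 9)) + (19 - 60/(-18))²/(-30557) = -46814/(5 - 1*10²) + (19 - 60/(-18))²/(-30557) = -46814/(5 - 1*100) + (19 - 60*(-1/18))²*(-1/30557) = -46814/(5 - 100) + (19 + 10/3)²*(-1/30557) = -46814/(-95) + (67/3)²*(-1/30557) = -46814*(-1/95) + (4489/9)*(-1/30557) = 46814/95 - 4489/275013 = 12874032127/26126235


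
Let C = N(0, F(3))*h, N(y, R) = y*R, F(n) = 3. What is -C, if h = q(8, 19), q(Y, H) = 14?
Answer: 0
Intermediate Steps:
h = 14
N(y, R) = R*y
C = 0 (C = (3*0)*14 = 0*14 = 0)
-C = -1*0 = 0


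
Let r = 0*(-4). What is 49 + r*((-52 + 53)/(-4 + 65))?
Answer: 49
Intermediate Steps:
r = 0
49 + r*((-52 + 53)/(-4 + 65)) = 49 + 0*((-52 + 53)/(-4 + 65)) = 49 + 0*(1/61) = 49 + 0 = 49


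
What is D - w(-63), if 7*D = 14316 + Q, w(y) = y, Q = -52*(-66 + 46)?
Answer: 15797/7 ≈ 2256.7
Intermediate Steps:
Q = 1040 (Q = -52*(-20) = 1040)
D = 15356/7 (D = (14316 + 1040)/7 = (1/7)*15356 = 15356/7 ≈ 2193.7)
D - w(-63) = 15356/7 - 1*(-63) = 15356/7 + 63 = 15797/7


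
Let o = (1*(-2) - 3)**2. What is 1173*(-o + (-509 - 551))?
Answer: -1272705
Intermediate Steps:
o = 25 (o = (-2 - 3)**2 = (-5)**2 = 25)
1173*(-o + (-509 - 551)) = 1173*(-1*25 + (-509 - 551)) = 1173*(-25 - 1060) = 1173*(-1085) = -1272705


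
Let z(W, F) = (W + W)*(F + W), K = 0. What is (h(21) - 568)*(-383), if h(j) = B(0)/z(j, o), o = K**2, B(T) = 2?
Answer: 95936521/441 ≈ 2.1754e+5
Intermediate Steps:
o = 0 (o = 0**2 = 0)
z(W, F) = 2*W*(F + W) (z(W, F) = (2*W)*(F + W) = 2*W*(F + W))
h(j) = j**(-2) (h(j) = 2/((2*j*(0 + j))) = 2/((2*j*j)) = 2/((2*j**2)) = 2*(1/(2*j**2)) = j**(-2))
(h(21) - 568)*(-383) = (21**(-2) - 568)*(-383) = (1/441 - 568)*(-383) = -250487/441*(-383) = 95936521/441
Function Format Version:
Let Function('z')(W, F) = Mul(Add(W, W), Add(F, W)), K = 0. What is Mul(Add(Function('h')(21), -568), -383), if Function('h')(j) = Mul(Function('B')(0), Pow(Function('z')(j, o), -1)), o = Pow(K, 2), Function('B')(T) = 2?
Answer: Rational(95936521, 441) ≈ 2.1754e+5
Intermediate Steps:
o = 0 (o = Pow(0, 2) = 0)
Function('z')(W, F) = Mul(2, W, Add(F, W)) (Function('z')(W, F) = Mul(Mul(2, W), Add(F, W)) = Mul(2, W, Add(F, W)))
Function('h')(j) = Pow(j, -2) (Function('h')(j) = Mul(2, Pow(Mul(2, j, Add(0, j)), -1)) = Mul(2, Pow(Mul(2, j, j), -1)) = Mul(2, Pow(Mul(2, Pow(j, 2)), -1)) = Mul(2, Mul(Rational(1, 2), Pow(j, -2))) = Pow(j, -2))
Mul(Add(Function('h')(21), -568), -383) = Mul(Add(Pow(21, -2), -568), -383) = Mul(Add(Rational(1, 441), -568), -383) = Mul(Rational(-250487, 441), -383) = Rational(95936521, 441)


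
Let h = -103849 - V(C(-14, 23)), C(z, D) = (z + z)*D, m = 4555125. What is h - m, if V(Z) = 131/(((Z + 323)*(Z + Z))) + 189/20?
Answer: -9631236947833/2067240 ≈ -4.6590e+6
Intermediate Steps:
C(z, D) = 2*D*z (C(z, D) = (2*z)*D = 2*D*z)
V(Z) = 189/20 + 131/(2*Z*(323 + Z)) (V(Z) = 131/(((323 + Z)*(2*Z))) + 189*(1/20) = 131/((2*Z*(323 + Z))) + 189/20 = 131*(1/(2*Z*(323 + Z))) + 189/20 = 131/(2*Z*(323 + Z)) + 189/20 = 189/20 + 131/(2*Z*(323 + Z)))
h = -214700342833/2067240 (h = -103849 - (1310 + 189*(2*23*(-14))**2 + 61047*(2*23*(-14)))/(20*(2*23*(-14))*(323 + 2*23*(-14))) = -103849 - (1310 + 189*(-644)**2 + 61047*(-644))/(20*(-644)*(323 - 644)) = -103849 - (-1)*(1310 + 189*414736 - 39314268)/(20*644*(-321)) = -103849 - (-1)*(-1)*(1310 + 78385104 - 39314268)/(20*644*321) = -103849 - (-1)*(-1)*39072146/(20*644*321) = -103849 - 1*19536073/2067240 = -103849 - 19536073/2067240 = -214700342833/2067240 ≈ -1.0386e+5)
h - m = -214700342833/2067240 - 1*4555125 = -214700342833/2067240 - 4555125 = -9631236947833/2067240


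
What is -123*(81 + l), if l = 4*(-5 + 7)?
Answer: -10947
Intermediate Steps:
l = 8 (l = 4*2 = 8)
-123*(81 + l) = -123*(81 + 8) = -123*89 = -10947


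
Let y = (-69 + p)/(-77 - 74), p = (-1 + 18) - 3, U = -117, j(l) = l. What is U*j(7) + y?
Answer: -123614/151 ≈ -818.64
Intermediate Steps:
p = 14 (p = 17 - 3 = 14)
y = 55/151 (y = (-69 + 14)/(-77 - 74) = -55/(-151) = -55*(-1/151) = 55/151 ≈ 0.36424)
U*j(7) + y = -117*7 + 55/151 = -819 + 55/151 = -123614/151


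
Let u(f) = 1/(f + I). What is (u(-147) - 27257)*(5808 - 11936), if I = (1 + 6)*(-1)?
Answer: 12861382056/77 ≈ 1.6703e+8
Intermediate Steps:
I = -7 (I = 7*(-1) = -7)
u(f) = 1/(-7 + f) (u(f) = 1/(f - 7) = 1/(-7 + f))
(u(-147) - 27257)*(5808 - 11936) = (1/(-7 - 147) - 27257)*(5808 - 11936) = (1/(-154) - 27257)*(-6128) = (-1/154 - 27257)*(-6128) = -4197579/154*(-6128) = 12861382056/77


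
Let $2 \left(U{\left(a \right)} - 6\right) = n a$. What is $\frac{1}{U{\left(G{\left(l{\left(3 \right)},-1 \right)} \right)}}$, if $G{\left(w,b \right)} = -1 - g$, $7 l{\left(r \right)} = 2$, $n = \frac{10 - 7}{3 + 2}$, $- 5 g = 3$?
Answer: $\frac{25}{147} \approx 0.17007$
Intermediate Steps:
$g = - \frac{3}{5}$ ($g = \left(- \frac{1}{5}\right) 3 = - \frac{3}{5} \approx -0.6$)
$n = \frac{3}{5} \approx 0.6$
$l{\left(r \right)} = \frac{2}{7}$ ($l{\left(r \right)} = \frac{1}{7} \cdot 2 = \frac{2}{7}$)
$G{\left(w,b \right)} = - \frac{2}{5}$ ($G{\left(w,b \right)} = -1 - - \frac{3}{5} = -1 + \frac{3}{5} = - \frac{2}{5}$)
$U{\left(a \right)} = 6 + \frac{3 a}{10}$ ($U{\left(a \right)} = 6 + \frac{\frac{3}{5} a}{2} = 6 + \frac{3 a}{10}$)
$\frac{1}{U{\left(G{\left(l{\left(3 \right)},-1 \right)} \right)}} = \frac{1}{6 + \frac{3}{10} \left(- \frac{2}{5}\right)} = \frac{1}{6 - \frac{3}{25}} = \frac{1}{\frac{147}{25}} = \frac{25}{147}$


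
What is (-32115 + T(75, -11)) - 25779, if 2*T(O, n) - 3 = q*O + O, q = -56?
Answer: -59955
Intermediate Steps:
T(O, n) = 3/2 - 55*O/2 (T(O, n) = 3/2 + (-56*O + O)/2 = 3/2 + (-55*O)/2 = 3/2 - 55*O/2)
(-32115 + T(75, -11)) - 25779 = (-32115 + (3/2 - 55/2*75)) - 25779 = (-32115 + (3/2 - 4125/2)) - 25779 = (-32115 - 2061) - 25779 = -34176 - 25779 = -59955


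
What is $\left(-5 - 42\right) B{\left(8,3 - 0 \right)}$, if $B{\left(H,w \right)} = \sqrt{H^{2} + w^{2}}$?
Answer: $- 47 \sqrt{73} \approx -401.57$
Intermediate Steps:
$\left(-5 - 42\right) B{\left(8,3 - 0 \right)} = \left(-5 - 42\right) \sqrt{8^{2} + \left(3 - 0\right)^{2}} = - 47 \sqrt{64 + \left(3 + 0\right)^{2}} = - 47 \sqrt{64 + 3^{2}} = - 47 \sqrt{64 + 9} = - 47 \sqrt{73}$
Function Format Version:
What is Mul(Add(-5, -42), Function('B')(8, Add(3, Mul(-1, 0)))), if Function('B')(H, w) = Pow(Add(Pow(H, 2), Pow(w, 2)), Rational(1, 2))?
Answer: Mul(-47, Pow(73, Rational(1, 2))) ≈ -401.57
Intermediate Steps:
Mul(Add(-5, -42), Function('B')(8, Add(3, Mul(-1, 0)))) = Mul(Add(-5, -42), Pow(Add(Pow(8, 2), Pow(Add(3, Mul(-1, 0)), 2)), Rational(1, 2))) = Mul(-47, Pow(Add(64, Pow(Add(3, 0), 2)), Rational(1, 2))) = Mul(-47, Pow(Add(64, Pow(3, 2)), Rational(1, 2))) = Mul(-47, Pow(Add(64, 9), Rational(1, 2))) = Mul(-47, Pow(73, Rational(1, 2)))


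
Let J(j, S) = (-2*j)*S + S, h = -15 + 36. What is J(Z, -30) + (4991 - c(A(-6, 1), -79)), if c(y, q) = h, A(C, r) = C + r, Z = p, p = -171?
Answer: -5320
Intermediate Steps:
Z = -171
h = 21
c(y, q) = 21
J(j, S) = S - 2*S*j (J(j, S) = -2*S*j + S = S - 2*S*j)
J(Z, -30) + (4991 - c(A(-6, 1), -79)) = -30*(1 - 2*(-171)) + (4991 - 1*21) = -30*(1 + 342) + (4991 - 21) = -30*343 + 4970 = -10290 + 4970 = -5320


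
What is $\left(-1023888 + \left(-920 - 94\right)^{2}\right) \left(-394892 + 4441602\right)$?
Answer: $17433226680$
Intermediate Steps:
$\left(-1023888 + \left(-920 - 94\right)^{2}\right) \left(-394892 + 4441602\right) = \left(-1023888 + \left(-1014\right)^{2}\right) 4046710 = \left(-1023888 + 1028196\right) 4046710 = 4308 \cdot 4046710 = 17433226680$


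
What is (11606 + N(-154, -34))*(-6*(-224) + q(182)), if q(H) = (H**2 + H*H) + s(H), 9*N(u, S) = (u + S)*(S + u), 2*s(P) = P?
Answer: 3153982678/3 ≈ 1.0513e+9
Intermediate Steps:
s(P) = P/2
N(u, S) = (S + u)**2/9 (N(u, S) = ((u + S)*(S + u))/9 = ((S + u)*(S + u))/9 = (S + u)**2/9)
q(H) = H/2 + 2*H**2 (q(H) = (H**2 + H*H) + H/2 = (H**2 + H**2) + H/2 = 2*H**2 + H/2 = H/2 + 2*H**2)
(11606 + N(-154, -34))*(-6*(-224) + q(182)) = (11606 + (-34 - 154)**2/9)*(-6*(-224) + (1/2)*182*(1 + 4*182)) = (11606 + (1/9)*(-188)**2)*(1344 + (1/2)*182*(1 + 728)) = (11606 + (1/9)*35344)*(1344 + (1/2)*182*729) = (11606 + 35344/9)*(1344 + 66339) = (139798/9)*67683 = 3153982678/3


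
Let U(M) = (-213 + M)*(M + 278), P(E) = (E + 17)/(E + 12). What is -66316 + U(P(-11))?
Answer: -125104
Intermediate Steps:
P(E) = (17 + E)/(12 + E)
U(M) = (-213 + M)*(278 + M)
-66316 + U(P(-11)) = -66316 + (-59214 + ((17 - 11)/(12 - 11))² + 65*((17 - 11)/(12 - 11))) = -66316 + (-59214 + (6/1)² + 65*(6/1)) = -66316 + (-59214 + (1*6)² + 65*(1*6)) = -66316 + (-59214 + 6² + 65*6) = -66316 + (-59214 + 36 + 390) = -66316 - 58788 = -125104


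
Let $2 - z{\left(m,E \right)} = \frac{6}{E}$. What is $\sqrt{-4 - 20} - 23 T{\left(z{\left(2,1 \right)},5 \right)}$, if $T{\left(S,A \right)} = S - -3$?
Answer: $23 + 2 i \sqrt{6} \approx 23.0 + 4.899 i$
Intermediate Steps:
$z{\left(m,E \right)} = 2 - \frac{6}{E}$
$T{\left(S,A \right)} = 3 + S$ ($T{\left(S,A \right)} = S + 3 = 3 + S$)
$\sqrt{-4 - 20} - 23 T{\left(z{\left(2,1 \right)},5 \right)} = \sqrt{-4 - 20} - 23 \left(3 + \left(2 - \frac{6}{1}\right)\right) = \sqrt{-24} - 23 \left(3 + \left(2 - 6\right)\right) = 2 i \sqrt{6} - 23 \left(3 + \left(2 - 6\right)\right) = 2 i \sqrt{6} - 23 \left(3 - 4\right) = 2 i \sqrt{6} - -23 = 2 i \sqrt{6} + 23 = 23 + 2 i \sqrt{6}$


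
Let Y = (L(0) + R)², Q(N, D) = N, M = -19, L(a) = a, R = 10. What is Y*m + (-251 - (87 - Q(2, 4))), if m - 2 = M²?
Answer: 35964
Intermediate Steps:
Y = 100 (Y = (0 + 10)² = 10² = 100)
m = 363 (m = 2 + (-19)² = 2 + 361 = 363)
Y*m + (-251 - (87 - Q(2, 4))) = 100*363 + (-251 - (87 - 1*2)) = 36300 + (-251 - (87 - 2)) = 36300 + (-251 - 1*85) = 36300 + (-251 - 85) = 36300 - 336 = 35964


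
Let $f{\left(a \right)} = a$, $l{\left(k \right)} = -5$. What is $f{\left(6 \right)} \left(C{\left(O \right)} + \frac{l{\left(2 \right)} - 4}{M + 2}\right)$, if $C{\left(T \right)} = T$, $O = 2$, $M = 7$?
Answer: $6$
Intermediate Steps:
$f{\left(6 \right)} \left(C{\left(O \right)} + \frac{l{\left(2 \right)} - 4}{M + 2}\right) = 6 \left(2 + \frac{-5 - 4}{7 + 2}\right) = 6 \left(2 - \frac{9}{9}\right) = 6 \left(2 - 1\right) = 6 \cdot 1 = 6$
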